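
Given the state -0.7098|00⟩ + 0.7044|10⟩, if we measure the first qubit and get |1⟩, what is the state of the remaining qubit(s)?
|0⟩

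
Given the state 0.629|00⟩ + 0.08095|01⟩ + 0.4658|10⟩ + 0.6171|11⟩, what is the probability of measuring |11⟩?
0.3808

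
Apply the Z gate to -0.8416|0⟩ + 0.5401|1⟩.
-0.8416|0⟩ - 0.5401|1⟩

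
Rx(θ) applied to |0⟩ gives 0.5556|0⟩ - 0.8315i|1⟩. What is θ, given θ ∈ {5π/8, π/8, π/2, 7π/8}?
5π/8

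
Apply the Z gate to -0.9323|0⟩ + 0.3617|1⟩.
-0.9323|0⟩ - 0.3617|1⟩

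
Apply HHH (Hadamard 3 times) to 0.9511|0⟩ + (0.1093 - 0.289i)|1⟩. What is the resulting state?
(0.7498 - 0.2044i)|0⟩ + (0.5952 + 0.2044i)|1⟩

H² = I, so H^3 = H: a single Hadamard. With (a, b) = (0.9511, (0.1093 - 0.289i)), H gives ((a + b)/√2, (a − b)/√2) = ((0.7498 - 0.2044i), (0.5952 + 0.2044i)).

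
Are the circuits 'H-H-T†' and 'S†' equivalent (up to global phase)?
No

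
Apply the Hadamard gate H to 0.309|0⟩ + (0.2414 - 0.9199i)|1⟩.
(0.3892 - 0.6505i)|0⟩ + (0.0478 + 0.6505i)|1⟩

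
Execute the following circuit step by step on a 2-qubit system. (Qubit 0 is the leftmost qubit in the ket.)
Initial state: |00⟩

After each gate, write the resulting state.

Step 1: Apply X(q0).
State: |10⟩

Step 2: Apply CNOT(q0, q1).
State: |11⟩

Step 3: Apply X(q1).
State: |10⟩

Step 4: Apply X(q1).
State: |11⟩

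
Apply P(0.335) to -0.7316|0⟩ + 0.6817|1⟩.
-0.7316|0⟩ + (0.6438 + 0.2241i)|1⟩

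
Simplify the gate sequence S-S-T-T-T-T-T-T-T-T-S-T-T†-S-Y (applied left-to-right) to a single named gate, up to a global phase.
Y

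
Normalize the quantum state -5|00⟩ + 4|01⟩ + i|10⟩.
-0.7715|00⟩ + 0.6172|01⟩ + 0.1543i|10⟩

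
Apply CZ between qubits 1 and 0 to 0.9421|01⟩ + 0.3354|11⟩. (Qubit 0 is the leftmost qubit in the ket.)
0.9421|01⟩ - 0.3354|11⟩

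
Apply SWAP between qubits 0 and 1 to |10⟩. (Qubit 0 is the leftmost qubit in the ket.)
|01⟩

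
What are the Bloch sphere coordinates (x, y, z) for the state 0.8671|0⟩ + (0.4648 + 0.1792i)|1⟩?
(0.8061, 0.3108, 0.5037)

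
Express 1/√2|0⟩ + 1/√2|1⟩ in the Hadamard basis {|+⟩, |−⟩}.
|+⟩

With |ψ⟩ = α|0⟩ + β|1⟩, the Hadamard-basis coefficients are ⟨+|ψ⟩ = (α + β)/√2 and ⟨−|ψ⟩ = (α − β)/√2.
Here α = 1/√2, β = 1/√2: (α + β)/√2 = 1, (α − β)/√2 = 0.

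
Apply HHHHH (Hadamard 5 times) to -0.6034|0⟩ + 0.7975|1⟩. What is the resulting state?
0.1372|0⟩ - 0.9906|1⟩

H² = I, so H^5 = H: a single Hadamard. With (a, b) = (-0.6034, 0.7975), H gives ((a + b)/√2, (a − b)/√2) = (0.1372, -0.9906).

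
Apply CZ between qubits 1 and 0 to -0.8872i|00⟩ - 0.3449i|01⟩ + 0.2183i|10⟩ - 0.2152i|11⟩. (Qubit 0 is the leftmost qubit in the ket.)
-0.8872i|00⟩ - 0.3449i|01⟩ + 0.2183i|10⟩ + 0.2152i|11⟩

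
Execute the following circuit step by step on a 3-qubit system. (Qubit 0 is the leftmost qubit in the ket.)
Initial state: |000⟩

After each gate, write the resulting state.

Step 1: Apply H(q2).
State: 1/√2|000⟩ + 1/√2|001⟩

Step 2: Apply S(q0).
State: 1/√2|000⟩ + 1/√2|001⟩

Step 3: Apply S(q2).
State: 1/√2|000⟩ + (1/√2)i|001⟩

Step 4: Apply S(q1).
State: 1/√2|000⟩ + (1/√2)i|001⟩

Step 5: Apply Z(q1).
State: 1/√2|000⟩ + (1/√2)i|001⟩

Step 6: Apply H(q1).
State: 1/2|000⟩ + (1/2)i|001⟩ + 1/2|010⟩ + (1/2)i|011⟩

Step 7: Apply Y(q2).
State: 1/2|000⟩ + (1/2)i|001⟩ + 1/2|010⟩ + (1/2)i|011⟩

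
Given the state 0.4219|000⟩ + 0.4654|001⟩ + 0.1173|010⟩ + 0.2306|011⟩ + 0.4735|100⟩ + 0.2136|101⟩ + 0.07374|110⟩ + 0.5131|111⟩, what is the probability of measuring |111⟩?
0.2633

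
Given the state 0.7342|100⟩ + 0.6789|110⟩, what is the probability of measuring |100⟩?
0.539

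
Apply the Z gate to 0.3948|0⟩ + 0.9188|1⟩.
0.3948|0⟩ - 0.9188|1⟩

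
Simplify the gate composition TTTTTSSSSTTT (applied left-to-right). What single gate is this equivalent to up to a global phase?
I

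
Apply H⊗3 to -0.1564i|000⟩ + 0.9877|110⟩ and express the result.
(0.3492 - 0.0553i)|000⟩ + (0.3492 - 0.0553i)|001⟩ + (-0.3492 - 0.0553i)|010⟩ + (-0.3492 - 0.0553i)|011⟩ + (-0.3492 - 0.0553i)|100⟩ + (-0.3492 - 0.0553i)|101⟩ + (0.3492 - 0.0553i)|110⟩ + (0.3492 - 0.0553i)|111⟩

H⊗3 gives amp(|y⟩) = (1/2√2) Σ_x (−1)^(x·y) amp(|x⟩), where x·y is the number of positions in which both x and y have a 1.
|000⟩: (-0.1564i + 0.9877)/(2√2) = (0.3492 - 0.0553i)
|001⟩: (-0.1564i + 0.9877)/(2√2) = (0.3492 - 0.0553i)
|010⟩: (-0.1564i - 0.9877)/(2√2) = (-0.3492 - 0.0553i)
|011⟩: (-0.1564i - 0.9877)/(2√2) = (-0.3492 - 0.0553i)
|100⟩: (-0.1564i - 0.9877)/(2√2) = (-0.3492 - 0.0553i)
|101⟩: (-0.1564i - 0.9877)/(2√2) = (-0.3492 - 0.0553i)
|110⟩: (-0.1564i + 0.9877)/(2√2) = (0.3492 - 0.0553i)
|111⟩: (-0.1564i + 0.9877)/(2√2) = (0.3492 - 0.0553i)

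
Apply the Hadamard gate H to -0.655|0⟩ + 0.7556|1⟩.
0.07113|0⟩ - 0.9974|1⟩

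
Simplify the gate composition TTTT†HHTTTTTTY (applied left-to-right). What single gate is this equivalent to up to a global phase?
Y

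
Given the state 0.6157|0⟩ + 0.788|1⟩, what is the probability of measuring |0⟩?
0.3791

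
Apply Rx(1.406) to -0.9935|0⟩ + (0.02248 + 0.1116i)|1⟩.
(-0.6858 - 0.01453i)|0⟩ + (0.01715 + 0.7274i)|1⟩

Rx(1.406) = [[cos(θ/2), −i·sin(θ/2)], [−i·sin(θ/2), cos(θ/2)]]; θ = 1.406, cos(θ/2) ≈ 0.762906, sin(θ/2) ≈ 0.646509.
With a = amp(|0⟩) = -0.9935 and b = amp(|1⟩) = (0.02248 + 0.1116i):
new amp(|0⟩) = (0.762906)·a + (-0.646509i)·b = (-0.6858 - 0.01453i)
new amp(|1⟩) = (-0.646509i)·a + (0.762906)·b = (0.01715 + 0.7274i)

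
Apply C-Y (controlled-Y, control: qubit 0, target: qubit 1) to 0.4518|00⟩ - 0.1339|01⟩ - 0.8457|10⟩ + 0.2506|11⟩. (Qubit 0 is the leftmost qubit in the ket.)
0.4518|00⟩ - 0.1339|01⟩ - 0.2506i|10⟩ - 0.8457i|11⟩

C-Y leaves the control-|0⟩ kets |00⟩, |01⟩ unchanged and applies Y to qubit 1 on the control-|1⟩ pair (|10⟩, |11⟩).
Y = [[0, -i], [i, 0]].
With a = amp(|10⟩) = -0.8457 and b = amp(|11⟩) = 0.2506:
new amp(|10⟩) = (-i)·b = -0.2506i
new amp(|11⟩) = (i)·a = -0.8457i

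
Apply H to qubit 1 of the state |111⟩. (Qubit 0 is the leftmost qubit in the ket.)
1/√2|101⟩ - 1/√2|111⟩

H on qubit 1 mixes each pair of kets that differ only in qubit 1: amplitudes (a, b) of (|…0…⟩, |…1…⟩) become ((a + b)/√2, (a − b)/√2). Kets absent from the input have amplitude 0.
(|101⟩, |111⟩): (a, b) = (0, 1) → (1/√2, -1/√2)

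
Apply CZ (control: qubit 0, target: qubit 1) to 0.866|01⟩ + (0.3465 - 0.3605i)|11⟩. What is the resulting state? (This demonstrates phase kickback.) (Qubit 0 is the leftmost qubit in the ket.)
0.866|01⟩ + (-0.3465 + 0.3605i)|11⟩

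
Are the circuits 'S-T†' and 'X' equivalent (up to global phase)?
No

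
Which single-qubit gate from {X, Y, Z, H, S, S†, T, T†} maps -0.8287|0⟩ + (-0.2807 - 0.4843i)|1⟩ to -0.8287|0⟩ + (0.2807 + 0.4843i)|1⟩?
Z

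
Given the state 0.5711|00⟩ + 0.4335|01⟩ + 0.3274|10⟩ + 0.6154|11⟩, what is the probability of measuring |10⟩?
0.1072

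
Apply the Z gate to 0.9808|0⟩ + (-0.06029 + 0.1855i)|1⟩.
0.9808|0⟩ + (0.06029 - 0.1855i)|1⟩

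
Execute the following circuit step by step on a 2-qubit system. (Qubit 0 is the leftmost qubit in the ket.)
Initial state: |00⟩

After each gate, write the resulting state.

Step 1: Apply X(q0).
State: |10⟩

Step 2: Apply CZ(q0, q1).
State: |10⟩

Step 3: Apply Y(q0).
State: -i|00⟩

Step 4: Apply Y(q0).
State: |10⟩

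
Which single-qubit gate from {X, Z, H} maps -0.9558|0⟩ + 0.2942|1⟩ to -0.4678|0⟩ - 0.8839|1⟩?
H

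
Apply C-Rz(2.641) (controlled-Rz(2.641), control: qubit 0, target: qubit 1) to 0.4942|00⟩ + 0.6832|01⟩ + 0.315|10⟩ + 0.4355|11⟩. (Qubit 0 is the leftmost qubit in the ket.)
0.4942|00⟩ + 0.6832|01⟩ + (0.07802 - 0.3052i)|10⟩ + (0.1079 + 0.4219i)|11⟩

C-Rz(2.641) leaves the control-|0⟩ kets |00⟩, |01⟩ unchanged and applies Rz(2.641) to qubit 1 on the control-|1⟩ pair (|10⟩, |11⟩).
Rz(2.641) = [[e^(−iθ/2), 0], [0, e^(iθ/2)]] with e^(±iθ/2) = cos(θ/2) ± i·sin(θ/2); θ = 2.641, cos(θ/2) ≈ 0.247691, sin(θ/2) ≈ 0.968839.
With a = amp(|10⟩) = 0.315 and b = amp(|11⟩) = 0.4355:
new amp(|10⟩) = (0.247691 - 0.968839i)·a = (0.07802 - 0.3052i)
new amp(|11⟩) = (0.247691 + 0.968839i)·b = (0.1079 + 0.4219i)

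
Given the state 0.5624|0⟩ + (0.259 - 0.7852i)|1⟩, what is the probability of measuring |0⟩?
0.3163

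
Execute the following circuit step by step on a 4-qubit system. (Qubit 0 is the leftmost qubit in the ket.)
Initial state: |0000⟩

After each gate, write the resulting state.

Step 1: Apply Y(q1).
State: i|0100⟩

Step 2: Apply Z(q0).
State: i|0100⟩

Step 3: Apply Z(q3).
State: i|0100⟩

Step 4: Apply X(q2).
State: i|0110⟩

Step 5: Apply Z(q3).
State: i|0110⟩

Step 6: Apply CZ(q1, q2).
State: -i|0110⟩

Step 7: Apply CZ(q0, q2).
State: -i|0110⟩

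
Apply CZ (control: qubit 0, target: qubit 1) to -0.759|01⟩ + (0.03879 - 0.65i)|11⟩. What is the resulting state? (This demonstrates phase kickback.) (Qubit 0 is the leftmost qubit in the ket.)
-0.759|01⟩ + (-0.03879 + 0.65i)|11⟩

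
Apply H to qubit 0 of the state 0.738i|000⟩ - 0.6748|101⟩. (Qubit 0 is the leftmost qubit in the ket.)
0.5218i|000⟩ - 0.4772|001⟩ + 0.5218i|100⟩ + 0.4772|101⟩

H on qubit 0 mixes each pair of kets that differ only in qubit 0: amplitudes (a, b) of (|…0…⟩, |…1…⟩) become ((a + b)/√2, (a − b)/√2). Kets absent from the input have amplitude 0.
(|000⟩, |100⟩): (a, b) = (0.738i, 0) → (0.5218i, 0.5218i)
(|001⟩, |101⟩): (a, b) = (0, -0.6748) → (-0.4772, 0.4772)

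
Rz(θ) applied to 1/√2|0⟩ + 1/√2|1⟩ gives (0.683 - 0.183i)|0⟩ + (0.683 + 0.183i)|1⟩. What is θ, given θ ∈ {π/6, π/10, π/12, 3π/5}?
π/6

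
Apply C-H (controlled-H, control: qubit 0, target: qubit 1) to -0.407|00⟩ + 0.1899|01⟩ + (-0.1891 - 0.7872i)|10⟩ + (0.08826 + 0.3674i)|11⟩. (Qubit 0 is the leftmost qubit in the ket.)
-0.407|00⟩ + 0.1899|01⟩ + (-0.0713 - 0.2968i)|10⟩ + (-0.1961 - 0.8164i)|11⟩

C-H leaves the control-|0⟩ kets |00⟩, |01⟩ unchanged and applies H to qubit 1 on the control-|1⟩ pair (|10⟩, |11⟩).
H = [[1/√2, 1/√2], [1/√2, -1/√2]].
With a = amp(|10⟩) = (-0.1891 - 0.7872i) and b = amp(|11⟩) = (0.08826 + 0.3674i):
new amp(|10⟩) = (1/√2)·a + (1/√2)·b = (-0.0713 - 0.2968i)
new amp(|11⟩) = (1/√2)·a + (-1/√2)·b = (-0.1961 - 0.8164i)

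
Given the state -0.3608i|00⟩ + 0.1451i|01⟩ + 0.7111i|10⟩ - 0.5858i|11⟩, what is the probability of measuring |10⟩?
0.5057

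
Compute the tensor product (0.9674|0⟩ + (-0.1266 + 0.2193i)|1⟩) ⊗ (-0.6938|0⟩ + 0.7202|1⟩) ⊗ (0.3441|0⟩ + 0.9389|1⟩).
-0.231|000⟩ - 0.6302|001⟩ + 0.2397|010⟩ + 0.6542|011⟩ + (0.03022 - 0.05235i)|100⟩ + (0.08247 - 0.1429i)|101⟩ + (-0.03137 + 0.05435i)|110⟩ + (-0.08561 + 0.1483i)|111⟩

amp(|b₁b₂…⟩) = product of the factor amplitudes for bits b₁, b₂, …; only kets whose every factor amplitude is nonzero survive.
|000⟩: (0.9674)(-0.6938)(0.3441) = -0.231
|001⟩: (0.9674)(-0.6938)(0.9389) = -0.6302
|010⟩: (0.9674)(0.7202)(0.3441) = 0.2397
|011⟩: (0.9674)(0.7202)(0.9389) = 0.6542
|100⟩: (-0.1266 + 0.2193i)(-0.6938)(0.3441) = (0.03022 - 0.05235i)
|101⟩: (-0.1266 + 0.2193i)(-0.6938)(0.9389) = (0.08247 - 0.1429i)
|110⟩: (-0.1266 + 0.2193i)(0.7202)(0.3441) = (-0.03137 + 0.05435i)
|111⟩: (-0.1266 + 0.2193i)(0.7202)(0.9389) = (-0.08561 + 0.1483i)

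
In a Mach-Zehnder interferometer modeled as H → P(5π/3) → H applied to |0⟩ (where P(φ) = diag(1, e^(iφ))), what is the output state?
(0.75 - 0.433i)|0⟩ + (0.25 + 0.433i)|1⟩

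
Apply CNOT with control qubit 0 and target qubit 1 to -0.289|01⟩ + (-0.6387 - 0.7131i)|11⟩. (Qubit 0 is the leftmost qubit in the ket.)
-0.289|01⟩ + (-0.6387 - 0.7131i)|10⟩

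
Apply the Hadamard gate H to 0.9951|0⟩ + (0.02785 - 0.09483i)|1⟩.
(0.7233 - 0.06705i)|0⟩ + (0.6839 + 0.06705i)|1⟩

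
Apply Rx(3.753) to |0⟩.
-0.301|0⟩ - 0.9536i|1⟩

Rx(3.753) = [[cos(θ/2), −i·sin(θ/2)], [−i·sin(θ/2), cos(θ/2)]]; θ = 3.753, cos(θ/2) ≈ -0.300964, sin(θ/2) ≈ 0.953635.
With a = amp(|0⟩) = 1 and b = amp(|1⟩) = 0:
new amp(|0⟩) = (-0.300964)·a + (-0.953635i)·b = -0.301
new amp(|1⟩) = (-0.953635i)·a + (-0.300964)·b = -0.9536i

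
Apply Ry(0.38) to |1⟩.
-0.1889|0⟩ + 0.982|1⟩

Ry(0.38) = [[cos(θ/2), −sin(θ/2)], [sin(θ/2), cos(θ/2)]]; θ = 0.38, cos(θ/2) ≈ 0.982004, sin(θ/2) ≈ 0.188859.
With a = amp(|0⟩) = 0 and b = amp(|1⟩) = 1:
new amp(|0⟩) = (0.982004)·a + (-0.188859)·b = -0.1889
new amp(|1⟩) = (0.188859)·a + (0.982004)·b = 0.982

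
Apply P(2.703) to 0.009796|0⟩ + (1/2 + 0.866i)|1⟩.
0.009796|0⟩ + (-0.8204 - 0.5717i)|1⟩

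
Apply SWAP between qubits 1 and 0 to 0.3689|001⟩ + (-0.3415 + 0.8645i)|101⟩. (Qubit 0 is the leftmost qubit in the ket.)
0.3689|001⟩ + (-0.3415 + 0.8645i)|011⟩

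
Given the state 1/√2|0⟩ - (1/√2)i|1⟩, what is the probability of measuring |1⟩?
1/2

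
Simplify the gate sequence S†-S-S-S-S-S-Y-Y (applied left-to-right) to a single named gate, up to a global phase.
I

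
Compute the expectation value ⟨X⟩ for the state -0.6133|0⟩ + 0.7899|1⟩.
-0.9689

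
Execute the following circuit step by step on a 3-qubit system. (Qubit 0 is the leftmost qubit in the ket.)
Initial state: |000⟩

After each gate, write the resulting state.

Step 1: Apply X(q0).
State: |100⟩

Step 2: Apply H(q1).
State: 1/√2|100⟩ + 1/√2|110⟩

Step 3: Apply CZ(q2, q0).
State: 1/√2|100⟩ + 1/√2|110⟩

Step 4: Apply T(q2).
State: 1/√2|100⟩ + 1/√2|110⟩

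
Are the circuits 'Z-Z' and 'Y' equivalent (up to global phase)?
No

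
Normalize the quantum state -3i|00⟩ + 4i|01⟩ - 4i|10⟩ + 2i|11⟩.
-(1/√5)i|00⟩ + 0.5963i|01⟩ - 0.5963i|10⟩ + 0.2981i|11⟩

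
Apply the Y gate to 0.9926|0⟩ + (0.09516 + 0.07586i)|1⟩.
(0.07586 - 0.09516i)|0⟩ + 0.9926i|1⟩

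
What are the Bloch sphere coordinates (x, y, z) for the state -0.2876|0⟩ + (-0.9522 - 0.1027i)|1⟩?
(0.5477, 0.05907, -0.8345)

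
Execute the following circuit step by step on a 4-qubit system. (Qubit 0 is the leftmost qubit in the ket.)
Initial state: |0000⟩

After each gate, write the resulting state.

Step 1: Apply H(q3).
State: 1/√2|0000⟩ + 1/√2|0001⟩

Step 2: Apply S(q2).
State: 1/√2|0000⟩ + 1/√2|0001⟩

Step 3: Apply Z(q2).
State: 1/√2|0000⟩ + 1/√2|0001⟩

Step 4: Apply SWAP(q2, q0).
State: 1/√2|0000⟩ + 1/√2|0001⟩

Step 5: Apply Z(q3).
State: 1/√2|0000⟩ - 1/√2|0001⟩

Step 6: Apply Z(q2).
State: 1/√2|0000⟩ - 1/√2|0001⟩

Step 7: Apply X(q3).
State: -1/√2|0000⟩ + 1/√2|0001⟩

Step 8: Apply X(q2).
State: -1/√2|0010⟩ + 1/√2|0011⟩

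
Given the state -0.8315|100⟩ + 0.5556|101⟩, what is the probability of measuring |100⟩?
0.6914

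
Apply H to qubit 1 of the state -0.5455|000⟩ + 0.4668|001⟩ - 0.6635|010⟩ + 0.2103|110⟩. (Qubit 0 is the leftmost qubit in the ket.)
-0.8549|000⟩ + 0.3301|001⟩ + 0.08344|010⟩ + 0.3301|011⟩ + 0.1487|100⟩ - 0.1487|110⟩

H on qubit 1 mixes each pair of kets that differ only in qubit 1: amplitudes (a, b) of (|…0…⟩, |…1…⟩) become ((a + b)/√2, (a − b)/√2). Kets absent from the input have amplitude 0.
(|000⟩, |010⟩): (a, b) = (-0.5455, -0.6635) → (-0.8549, 0.08344)
(|001⟩, |011⟩): (a, b) = (0.4668, 0) → (0.3301, 0.3301)
(|100⟩, |110⟩): (a, b) = (0, 0.2103) → (0.1487, -0.1487)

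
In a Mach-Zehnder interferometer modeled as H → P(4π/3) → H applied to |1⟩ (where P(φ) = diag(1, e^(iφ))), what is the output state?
(0.75 + 0.433i)|0⟩ + (0.25 - 0.433i)|1⟩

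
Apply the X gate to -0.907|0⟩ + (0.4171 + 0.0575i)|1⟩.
(0.4171 + 0.0575i)|0⟩ - 0.907|1⟩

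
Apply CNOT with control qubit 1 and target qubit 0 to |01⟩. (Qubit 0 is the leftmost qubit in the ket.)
|11⟩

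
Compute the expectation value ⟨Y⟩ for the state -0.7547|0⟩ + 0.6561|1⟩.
0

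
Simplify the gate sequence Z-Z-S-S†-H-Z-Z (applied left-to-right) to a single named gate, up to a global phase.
H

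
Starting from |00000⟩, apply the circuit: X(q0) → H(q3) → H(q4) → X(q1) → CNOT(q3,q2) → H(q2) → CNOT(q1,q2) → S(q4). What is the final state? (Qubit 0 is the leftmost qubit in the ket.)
1/√8|11000⟩ + (1/√8)i|11001⟩ - 1/√8|11010⟩ - (1/√8)i|11011⟩ + 1/√8|11100⟩ + (1/√8)i|11101⟩ + 1/√8|11110⟩ + (1/√8)i|11111⟩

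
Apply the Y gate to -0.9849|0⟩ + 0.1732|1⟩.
-0.1732i|0⟩ - 0.9849i|1⟩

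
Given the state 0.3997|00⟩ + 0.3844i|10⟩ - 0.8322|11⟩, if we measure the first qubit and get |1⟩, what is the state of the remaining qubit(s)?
0.4193i|0⟩ - 0.9078|1⟩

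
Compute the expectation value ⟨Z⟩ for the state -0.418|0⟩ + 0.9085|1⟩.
-0.6506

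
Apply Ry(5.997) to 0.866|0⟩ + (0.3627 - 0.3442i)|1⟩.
(-0.9089 + 0.04908i)|0⟩ + (-0.2355 + 0.3407i)|1⟩

Ry(5.997) = [[cos(θ/2), −sin(θ/2)], [sin(θ/2), cos(θ/2)]]; θ = 5.997, cos(θ/2) ≈ -0.98978, sin(θ/2) ≈ 0.142605.
With a = amp(|0⟩) = 0.866 and b = amp(|1⟩) = (0.3627 - 0.3442i):
new amp(|0⟩) = (-0.98978)·a + (-0.142605)·b = (-0.9089 + 0.04908i)
new amp(|1⟩) = (0.142605)·a + (-0.98978)·b = (-0.2355 + 0.3407i)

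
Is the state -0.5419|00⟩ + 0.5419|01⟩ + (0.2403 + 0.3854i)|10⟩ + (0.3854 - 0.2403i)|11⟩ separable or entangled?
Entangled

Writing the state as a|00⟩ + b|01⟩ + c|10⟩ + d|11⟩, it is a product state iff ad − bc = 0.
Here (a, b, c, d) = (-0.5419, 0.5419, (0.2403 + 0.3854i), (0.3854 - 0.2403i)): ad − bc = (-0.5419)(0.3854 - 0.2403i) − (0.5419)(0.2403 + 0.3854i) = (-0.3391 - 0.07863i) ≠ 0, so the state is entangled.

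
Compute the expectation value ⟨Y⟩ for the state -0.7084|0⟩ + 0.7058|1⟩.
0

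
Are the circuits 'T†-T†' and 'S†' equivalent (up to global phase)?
Yes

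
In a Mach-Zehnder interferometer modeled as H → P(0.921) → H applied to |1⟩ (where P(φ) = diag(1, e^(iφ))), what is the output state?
(0.1975 - 0.3981i)|0⟩ + (0.8025 + 0.3981i)|1⟩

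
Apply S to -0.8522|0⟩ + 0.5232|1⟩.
-0.8522|0⟩ + 0.5232i|1⟩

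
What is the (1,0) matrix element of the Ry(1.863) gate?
0.8025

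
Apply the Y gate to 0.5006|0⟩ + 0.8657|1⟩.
-0.8657i|0⟩ + 0.5006i|1⟩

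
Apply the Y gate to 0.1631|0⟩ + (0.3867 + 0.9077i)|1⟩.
(0.9077 - 0.3867i)|0⟩ + 0.1631i|1⟩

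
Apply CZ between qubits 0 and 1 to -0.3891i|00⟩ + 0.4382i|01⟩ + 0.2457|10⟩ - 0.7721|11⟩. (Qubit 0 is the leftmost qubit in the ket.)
-0.3891i|00⟩ + 0.4382i|01⟩ + 0.2457|10⟩ + 0.7721|11⟩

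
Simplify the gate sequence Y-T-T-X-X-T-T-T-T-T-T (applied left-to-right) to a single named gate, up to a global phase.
Y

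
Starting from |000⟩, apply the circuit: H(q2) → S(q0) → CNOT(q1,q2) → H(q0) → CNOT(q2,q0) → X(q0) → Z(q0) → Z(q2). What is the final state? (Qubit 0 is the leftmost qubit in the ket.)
1/2|000⟩ - 1/2|001⟩ - 1/2|100⟩ + 1/2|101⟩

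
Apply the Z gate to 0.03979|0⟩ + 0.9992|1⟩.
0.03979|0⟩ - 0.9992|1⟩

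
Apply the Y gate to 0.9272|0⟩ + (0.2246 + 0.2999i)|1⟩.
(0.2999 - 0.2246i)|0⟩ + 0.9272i|1⟩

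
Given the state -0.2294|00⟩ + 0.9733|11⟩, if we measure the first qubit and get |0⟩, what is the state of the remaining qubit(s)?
-|0⟩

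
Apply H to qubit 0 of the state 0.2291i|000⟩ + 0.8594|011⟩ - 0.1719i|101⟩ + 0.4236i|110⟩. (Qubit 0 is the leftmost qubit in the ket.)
0.162i|000⟩ - 0.1216i|001⟩ + 0.2995i|010⟩ + 0.6077|011⟩ + 0.162i|100⟩ + 0.1216i|101⟩ - 0.2995i|110⟩ + 0.6077|111⟩

H on qubit 0 mixes each pair of kets that differ only in qubit 0: amplitudes (a, b) of (|…0…⟩, |…1…⟩) become ((a + b)/√2, (a − b)/√2). Kets absent from the input have amplitude 0.
(|000⟩, |100⟩): (a, b) = (0.2291i, 0) → (0.162i, 0.162i)
(|001⟩, |101⟩): (a, b) = (0, -0.1719i) → (-0.1216i, 0.1216i)
(|010⟩, |110⟩): (a, b) = (0, 0.4236i) → (0.2995i, -0.2995i)
(|011⟩, |111⟩): (a, b) = (0.8594, 0) → (0.6077, 0.6077)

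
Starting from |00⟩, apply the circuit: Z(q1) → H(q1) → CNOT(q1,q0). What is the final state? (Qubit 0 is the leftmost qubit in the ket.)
1/√2|00⟩ + 1/√2|11⟩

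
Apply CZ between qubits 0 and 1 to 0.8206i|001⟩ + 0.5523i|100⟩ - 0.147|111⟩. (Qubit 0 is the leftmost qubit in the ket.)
0.8206i|001⟩ + 0.5523i|100⟩ + 0.147|111⟩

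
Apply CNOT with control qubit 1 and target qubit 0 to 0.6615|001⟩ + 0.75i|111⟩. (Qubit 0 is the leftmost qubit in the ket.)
0.6615|001⟩ + 0.75i|011⟩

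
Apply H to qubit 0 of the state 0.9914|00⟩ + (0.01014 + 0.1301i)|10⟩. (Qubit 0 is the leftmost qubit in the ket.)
(0.7082 + 0.09199i)|00⟩ + (0.6939 - 0.09199i)|10⟩

H on qubit 0 mixes each pair of kets that differ only in qubit 0: amplitudes (a, b) of (|…0…⟩, |…1…⟩) become ((a + b)/√2, (a − b)/√2). Kets absent from the input have amplitude 0.
(|00⟩, |10⟩): (a, b) = (0.9914, (0.01014 + 0.1301i)) → ((0.7082 + 0.09199i), (0.6939 - 0.09199i))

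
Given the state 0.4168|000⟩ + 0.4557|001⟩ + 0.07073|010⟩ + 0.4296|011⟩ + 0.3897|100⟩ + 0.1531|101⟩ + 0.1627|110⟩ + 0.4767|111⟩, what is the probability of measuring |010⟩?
0.005003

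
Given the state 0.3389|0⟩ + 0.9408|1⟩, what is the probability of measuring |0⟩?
0.1149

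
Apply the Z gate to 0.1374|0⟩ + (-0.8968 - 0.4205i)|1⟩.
0.1374|0⟩ + (0.8968 + 0.4205i)|1⟩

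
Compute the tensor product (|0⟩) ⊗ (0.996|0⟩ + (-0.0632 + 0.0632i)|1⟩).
0.996|00⟩ + (-0.0632 + 0.0632i)|01⟩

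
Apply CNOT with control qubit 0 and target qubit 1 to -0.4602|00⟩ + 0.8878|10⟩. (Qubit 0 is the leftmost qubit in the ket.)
-0.4602|00⟩ + 0.8878|11⟩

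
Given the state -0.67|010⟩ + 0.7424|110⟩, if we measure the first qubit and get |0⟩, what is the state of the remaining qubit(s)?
-|10⟩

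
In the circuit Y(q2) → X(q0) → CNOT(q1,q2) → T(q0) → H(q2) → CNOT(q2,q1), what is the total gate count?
6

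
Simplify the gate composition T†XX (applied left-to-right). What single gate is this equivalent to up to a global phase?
T†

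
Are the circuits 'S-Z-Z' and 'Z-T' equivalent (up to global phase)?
No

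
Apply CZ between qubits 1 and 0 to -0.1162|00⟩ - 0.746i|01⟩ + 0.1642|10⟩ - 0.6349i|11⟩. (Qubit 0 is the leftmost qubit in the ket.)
-0.1162|00⟩ - 0.746i|01⟩ + 0.1642|10⟩ + 0.6349i|11⟩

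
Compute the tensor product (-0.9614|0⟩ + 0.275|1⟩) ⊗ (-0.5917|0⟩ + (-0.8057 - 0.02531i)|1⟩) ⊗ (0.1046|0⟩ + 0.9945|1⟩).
0.0595|000⟩ + 0.5657|001⟩ + (0.08102 + 0.002545i)|010⟩ + (0.7703 + 0.0242i)|011⟩ - 0.01702|100⟩ - 0.1618|101⟩ + (-0.02318 - 0.000728i)|110⟩ + (-0.2203 - 0.006922i)|111⟩

amp(|b₁b₂…⟩) = product of the factor amplitudes for bits b₁, b₂, …; only kets whose every factor amplitude is nonzero survive.
|000⟩: (-0.9614)(-0.5917)(0.1046) = 0.0595
|001⟩: (-0.9614)(-0.5917)(0.9945) = 0.5657
|010⟩: (-0.9614)(-0.8057 - 0.02531i)(0.1046) = (0.08102 + 0.002545i)
|011⟩: (-0.9614)(-0.8057 - 0.02531i)(0.9945) = (0.7703 + 0.0242i)
|100⟩: (0.275)(-0.5917)(0.1046) = -0.01702
|101⟩: (0.275)(-0.5917)(0.9945) = -0.1618
|110⟩: (0.275)(-0.8057 - 0.02531i)(0.1046) = (-0.02318 - 0.000728i)
|111⟩: (0.275)(-0.8057 - 0.02531i)(0.9945) = (-0.2203 - 0.006922i)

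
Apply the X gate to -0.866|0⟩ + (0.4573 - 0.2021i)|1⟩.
(0.4573 - 0.2021i)|0⟩ - 0.866|1⟩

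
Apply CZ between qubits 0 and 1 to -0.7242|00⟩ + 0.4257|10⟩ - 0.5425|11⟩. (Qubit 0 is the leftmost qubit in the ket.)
-0.7242|00⟩ + 0.4257|10⟩ + 0.5425|11⟩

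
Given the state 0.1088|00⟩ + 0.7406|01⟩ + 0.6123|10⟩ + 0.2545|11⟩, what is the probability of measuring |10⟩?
0.3749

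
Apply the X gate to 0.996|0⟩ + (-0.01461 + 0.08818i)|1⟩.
(-0.01461 + 0.08818i)|0⟩ + 0.996|1⟩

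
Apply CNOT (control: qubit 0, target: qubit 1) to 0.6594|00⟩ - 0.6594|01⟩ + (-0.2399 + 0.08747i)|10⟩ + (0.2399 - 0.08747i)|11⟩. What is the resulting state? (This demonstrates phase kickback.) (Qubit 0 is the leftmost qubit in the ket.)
0.6594|00⟩ - 0.6594|01⟩ + (0.2399 - 0.08747i)|10⟩ + (-0.2399 + 0.08747i)|11⟩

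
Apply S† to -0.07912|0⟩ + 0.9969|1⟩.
-0.07912|0⟩ - 0.9969i|1⟩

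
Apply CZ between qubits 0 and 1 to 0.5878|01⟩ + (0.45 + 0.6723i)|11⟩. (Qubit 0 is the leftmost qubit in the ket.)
0.5878|01⟩ + (-0.45 - 0.6723i)|11⟩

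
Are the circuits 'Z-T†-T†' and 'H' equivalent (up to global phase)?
No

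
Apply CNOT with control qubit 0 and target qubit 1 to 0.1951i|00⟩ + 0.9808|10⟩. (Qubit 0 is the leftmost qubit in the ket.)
0.1951i|00⟩ + 0.9808|11⟩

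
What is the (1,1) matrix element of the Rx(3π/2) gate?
-1/√2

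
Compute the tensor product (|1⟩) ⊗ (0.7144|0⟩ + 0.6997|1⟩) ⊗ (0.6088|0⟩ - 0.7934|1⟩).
0.4349|100⟩ - 0.5668|101⟩ + 0.426|110⟩ - 0.5551|111⟩

amp(|b₁b₂…⟩) = product of the factor amplitudes for bits b₁, b₂, …; only kets whose every factor amplitude is nonzero survive.
|100⟩: (1)(0.7144)(0.6088) = 0.4349
|101⟩: (1)(0.7144)(-0.7934) = -0.5668
|110⟩: (1)(0.6997)(0.6088) = 0.426
|111⟩: (1)(0.6997)(-0.7934) = -0.5551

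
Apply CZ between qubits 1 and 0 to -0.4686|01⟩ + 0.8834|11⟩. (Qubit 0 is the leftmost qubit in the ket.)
-0.4686|01⟩ - 0.8834|11⟩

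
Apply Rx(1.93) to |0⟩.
0.5694|0⟩ - 0.822i|1⟩

Rx(1.93) = [[cos(θ/2), −i·sin(θ/2)], [−i·sin(θ/2), cos(θ/2)]]; θ = 1.93, cos(θ/2) ≈ 0.569417, sin(θ/2) ≈ 0.822049.
With a = amp(|0⟩) = 1 and b = amp(|1⟩) = 0:
new amp(|0⟩) = (0.569417)·a + (-0.822049i)·b = 0.5694
new amp(|1⟩) = (-0.822049i)·a + (0.569417)·b = -0.822i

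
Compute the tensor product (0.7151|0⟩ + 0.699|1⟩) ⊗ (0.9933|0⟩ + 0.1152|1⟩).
0.7103|00⟩ + 0.08238|01⟩ + 0.6943|10⟩ + 0.08052|11⟩

amp(|b₁b₂…⟩) = product of the factor amplitudes for bits b₁, b₂, …; only kets whose every factor amplitude is nonzero survive.
|00⟩: (0.7151)(0.9933) = 0.7103
|01⟩: (0.7151)(0.1152) = 0.08238
|10⟩: (0.699)(0.9933) = 0.6943
|11⟩: (0.699)(0.1152) = 0.08052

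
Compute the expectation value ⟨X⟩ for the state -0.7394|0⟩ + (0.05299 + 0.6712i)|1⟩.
-0.07836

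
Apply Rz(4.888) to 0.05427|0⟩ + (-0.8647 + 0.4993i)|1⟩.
(-0.04159 - 0.03486i)|0⟩ + (0.342 - 0.9381i)|1⟩

Rz(4.888) = [[e^(−iθ/2), 0], [0, e^(iθ/2)]] with e^(±iθ/2) = cos(θ/2) ± i·sin(θ/2); θ = 4.888, cos(θ/2) ≈ -0.766391, sin(θ/2) ≈ 0.642375.
With a = amp(|0⟩) = 0.05427 and b = amp(|1⟩) = (-0.8647 + 0.4993i):
new amp(|0⟩) = (-0.766391 - 0.642375i)·a = (-0.04159 - 0.03486i)
new amp(|1⟩) = (-0.766391 + 0.642375i)·b = (0.342 - 0.9381i)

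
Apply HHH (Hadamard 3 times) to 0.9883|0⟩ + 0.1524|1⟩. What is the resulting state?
0.8066|0⟩ + 0.5911|1⟩

H² = I, so H^3 = H: a single Hadamard. With (a, b) = (0.9883, 0.1524), H gives ((a + b)/√2, (a − b)/√2) = (0.8066, 0.5911).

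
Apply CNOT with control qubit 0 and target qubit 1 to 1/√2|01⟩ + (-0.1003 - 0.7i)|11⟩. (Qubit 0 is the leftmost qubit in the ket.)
1/√2|01⟩ + (-0.1003 - 0.7i)|10⟩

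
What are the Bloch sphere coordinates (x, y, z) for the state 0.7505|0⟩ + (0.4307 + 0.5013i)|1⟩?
(0.6465, 0.7525, 0.1264)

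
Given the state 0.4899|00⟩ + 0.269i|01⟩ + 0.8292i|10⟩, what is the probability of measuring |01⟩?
0.07236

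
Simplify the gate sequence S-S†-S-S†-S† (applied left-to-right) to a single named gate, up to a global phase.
S†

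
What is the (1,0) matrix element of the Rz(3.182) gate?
0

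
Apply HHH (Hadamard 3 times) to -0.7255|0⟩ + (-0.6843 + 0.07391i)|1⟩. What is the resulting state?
(-0.9969 + 0.05226i)|0⟩ + (-0.02913 - 0.05226i)|1⟩

H² = I, so H^3 = H: a single Hadamard. With (a, b) = (-0.7255, (-0.6843 + 0.07391i)), H gives ((a + b)/√2, (a − b)/√2) = ((-0.9969 + 0.05226i), (-0.02913 - 0.05226i)).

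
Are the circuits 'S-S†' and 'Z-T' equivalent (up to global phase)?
No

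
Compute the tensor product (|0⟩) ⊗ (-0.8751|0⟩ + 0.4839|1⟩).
-0.8751|00⟩ + 0.4839|01⟩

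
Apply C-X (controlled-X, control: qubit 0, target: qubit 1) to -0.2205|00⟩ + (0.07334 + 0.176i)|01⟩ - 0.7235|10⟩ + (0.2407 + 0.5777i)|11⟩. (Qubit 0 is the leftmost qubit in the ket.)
-0.2205|00⟩ + (0.07334 + 0.176i)|01⟩ + (0.2407 + 0.5777i)|10⟩ - 0.7235|11⟩

C-X leaves the control-|0⟩ kets |00⟩, |01⟩ unchanged and applies X to qubit 1 on the control-|1⟩ pair (|10⟩, |11⟩).
X = [[0, 1], [1, 0]].
With a = amp(|10⟩) = -0.7235 and b = amp(|11⟩) = (0.2407 + 0.5777i):
new amp(|10⟩) = (1)·b = (0.2407 + 0.5777i)
new amp(|11⟩) = (1)·a = -0.7235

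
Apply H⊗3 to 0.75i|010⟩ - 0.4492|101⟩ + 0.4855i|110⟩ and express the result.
(-0.1588 + 0.4368i)|000⟩ + (0.1588 + 0.4368i)|001⟩ + (-0.1588 - 0.4368i)|010⟩ + (0.1588 - 0.4368i)|011⟩ + (0.1588 + 0.09351i)|100⟩ + (-0.1588 + 0.09351i)|101⟩ + (0.1588 - 0.09351i)|110⟩ + (-0.1588 - 0.09351i)|111⟩

H⊗3 gives amp(|y⟩) = (1/2√2) Σ_x (−1)^(x·y) amp(|x⟩), where x·y is the number of positions in which both x and y have a 1.
|000⟩: (0.75i - 0.4492 + 0.4855i)/(2√2) = (-0.1588 + 0.4368i)
|001⟩: (0.75i + 0.4492 + 0.4855i)/(2√2) = (0.1588 + 0.4368i)
|010⟩: (-0.75i - 0.4492 - 0.4855i)/(2√2) = (-0.1588 - 0.4368i)
|011⟩: (-0.75i + 0.4492 - 0.4855i)/(2√2) = (0.1588 - 0.4368i)
|100⟩: (0.75i + 0.4492 - 0.4855i)/(2√2) = (0.1588 + 0.09351i)
|101⟩: (0.75i - 0.4492 - 0.4855i)/(2√2) = (-0.1588 + 0.09351i)
|110⟩: (-0.75i + 0.4492 + 0.4855i)/(2√2) = (0.1588 - 0.09351i)
|111⟩: (-0.75i - 0.4492 + 0.4855i)/(2√2) = (-0.1588 - 0.09351i)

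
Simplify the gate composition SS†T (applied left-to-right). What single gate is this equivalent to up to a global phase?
T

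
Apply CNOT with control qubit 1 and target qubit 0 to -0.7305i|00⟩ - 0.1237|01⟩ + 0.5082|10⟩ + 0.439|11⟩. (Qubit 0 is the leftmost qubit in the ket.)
-0.7305i|00⟩ + 0.439|01⟩ + 0.5082|10⟩ - 0.1237|11⟩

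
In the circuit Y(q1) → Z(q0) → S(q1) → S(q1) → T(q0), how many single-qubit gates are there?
5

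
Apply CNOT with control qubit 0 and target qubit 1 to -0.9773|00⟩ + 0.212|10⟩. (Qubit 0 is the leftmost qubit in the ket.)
-0.9773|00⟩ + 0.212|11⟩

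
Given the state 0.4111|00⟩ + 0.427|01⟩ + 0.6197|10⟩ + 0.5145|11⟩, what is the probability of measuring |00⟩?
0.169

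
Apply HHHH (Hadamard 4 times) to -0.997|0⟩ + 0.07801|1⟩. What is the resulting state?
-0.997|0⟩ + 0.07801|1⟩

H² = I, so an even number of Hadamards cancels: H^4 = I and the state is unchanged.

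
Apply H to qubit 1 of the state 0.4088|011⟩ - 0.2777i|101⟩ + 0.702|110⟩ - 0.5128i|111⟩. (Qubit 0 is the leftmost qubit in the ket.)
0.2891|001⟩ - 0.2891|011⟩ + 0.4964|100⟩ - 0.559i|101⟩ - 0.4964|110⟩ + 0.1662i|111⟩

H on qubit 1 mixes each pair of kets that differ only in qubit 1: amplitudes (a, b) of (|…0…⟩, |…1…⟩) become ((a + b)/√2, (a − b)/√2). Kets absent from the input have amplitude 0.
(|001⟩, |011⟩): (a, b) = (0, 0.4088) → (0.2891, -0.2891)
(|100⟩, |110⟩): (a, b) = (0, 0.702) → (0.4964, -0.4964)
(|101⟩, |111⟩): (a, b) = (-0.2777i, -0.5128i) → (-0.559i, 0.1662i)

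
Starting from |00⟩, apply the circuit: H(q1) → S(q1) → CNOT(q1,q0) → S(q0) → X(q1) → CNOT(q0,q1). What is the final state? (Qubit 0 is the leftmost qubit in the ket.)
1/√2|01⟩ - 1/√2|11⟩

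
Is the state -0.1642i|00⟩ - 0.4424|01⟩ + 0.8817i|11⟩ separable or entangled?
Entangled

Writing the state as a|00⟩ + b|01⟩ + c|10⟩ + d|11⟩, it is a product state iff ad − bc = 0.
Here (a, b, c, d) = (-0.1642i, -0.4424, 0, 0.8817i): ad − bc = (-0.1642i)(0.8817i) − (-0.4424)(0) = 0.1448 ≠ 0, so the state is entangled.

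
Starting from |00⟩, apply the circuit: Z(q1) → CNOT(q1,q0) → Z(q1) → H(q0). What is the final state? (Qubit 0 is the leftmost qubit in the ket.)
1/√2|00⟩ + 1/√2|10⟩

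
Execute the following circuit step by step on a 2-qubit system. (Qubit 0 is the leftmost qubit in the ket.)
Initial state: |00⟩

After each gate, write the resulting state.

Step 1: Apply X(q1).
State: |01⟩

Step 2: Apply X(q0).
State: |11⟩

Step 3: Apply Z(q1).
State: -|11⟩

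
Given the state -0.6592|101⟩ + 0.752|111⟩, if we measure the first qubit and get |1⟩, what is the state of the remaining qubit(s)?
-0.6592|01⟩ + 0.752|11⟩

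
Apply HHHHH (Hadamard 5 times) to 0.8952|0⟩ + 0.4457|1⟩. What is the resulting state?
0.9482|0⟩ + 0.3178|1⟩

H² = I, so H^5 = H: a single Hadamard. With (a, b) = (0.8952, 0.4457), H gives ((a + b)/√2, (a − b)/√2) = (0.9482, 0.3178).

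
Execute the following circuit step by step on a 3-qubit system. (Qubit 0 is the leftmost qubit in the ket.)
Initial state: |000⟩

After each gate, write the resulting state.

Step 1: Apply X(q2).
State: |001⟩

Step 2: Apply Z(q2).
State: -|001⟩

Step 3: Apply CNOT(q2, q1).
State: -|011⟩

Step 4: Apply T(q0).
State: -|011⟩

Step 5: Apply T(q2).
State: (-1/√2 - (1/√2)i)|011⟩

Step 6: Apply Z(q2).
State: (1/√2 + (1/√2)i)|011⟩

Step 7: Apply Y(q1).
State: (1/√2 - (1/√2)i)|001⟩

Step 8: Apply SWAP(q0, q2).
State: (1/√2 - (1/√2)i)|100⟩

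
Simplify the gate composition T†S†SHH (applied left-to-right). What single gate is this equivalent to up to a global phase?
T†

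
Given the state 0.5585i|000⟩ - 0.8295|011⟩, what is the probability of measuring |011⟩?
0.6881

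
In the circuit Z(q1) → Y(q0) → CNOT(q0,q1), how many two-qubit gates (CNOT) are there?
1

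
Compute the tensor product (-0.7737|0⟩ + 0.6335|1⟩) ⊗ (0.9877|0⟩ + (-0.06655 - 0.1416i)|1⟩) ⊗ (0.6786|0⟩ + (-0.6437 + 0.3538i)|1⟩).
-0.5186|000⟩ + (0.4919 - 0.2704i)|001⟩ + (0.03494 + 0.07434i)|010⟩ + (-0.0719 - 0.0523i)|011⟩ + 0.4246|100⟩ + (-0.4028 + 0.2214i)|101⟩ + (-0.02861 - 0.06087i)|110⟩ + (0.05888 + 0.04283i)|111⟩

amp(|b₁b₂…⟩) = product of the factor amplitudes for bits b₁, b₂, …; only kets whose every factor amplitude is nonzero survive.
|000⟩: (-0.7737)(0.9877)(0.6786) = -0.5186
|001⟩: (-0.7737)(0.9877)(-0.6437 + 0.3538i) = (0.4919 - 0.2704i)
|010⟩: (-0.7737)(-0.06655 - 0.1416i)(0.6786) = (0.03494 + 0.07434i)
|011⟩: (-0.7737)(-0.06655 - 0.1416i)(-0.6437 + 0.3538i) = (-0.0719 - 0.0523i)
|100⟩: (0.6335)(0.9877)(0.6786) = 0.4246
|101⟩: (0.6335)(0.9877)(-0.6437 + 0.3538i) = (-0.4028 + 0.2214i)
|110⟩: (0.6335)(-0.06655 - 0.1416i)(0.6786) = (-0.02861 - 0.06087i)
|111⟩: (0.6335)(-0.06655 - 0.1416i)(-0.6437 + 0.3538i) = (0.05888 + 0.04283i)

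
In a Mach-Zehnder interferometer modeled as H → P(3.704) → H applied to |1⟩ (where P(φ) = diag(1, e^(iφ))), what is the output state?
(0.923 + 0.2666i)|0⟩ + (0.07701 - 0.2666i)|1⟩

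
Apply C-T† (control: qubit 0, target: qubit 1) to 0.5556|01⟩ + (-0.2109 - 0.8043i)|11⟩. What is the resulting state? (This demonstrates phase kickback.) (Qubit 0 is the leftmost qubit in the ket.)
0.5556|01⟩ + (-0.7179 - 0.4196i)|11⟩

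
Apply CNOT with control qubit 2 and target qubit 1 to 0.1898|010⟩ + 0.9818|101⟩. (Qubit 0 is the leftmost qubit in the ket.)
0.1898|010⟩ + 0.9818|111⟩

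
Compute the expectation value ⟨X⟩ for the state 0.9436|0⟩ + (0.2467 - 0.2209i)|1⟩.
0.4656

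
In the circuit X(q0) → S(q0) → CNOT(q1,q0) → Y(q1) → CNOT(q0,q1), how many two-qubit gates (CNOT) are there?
2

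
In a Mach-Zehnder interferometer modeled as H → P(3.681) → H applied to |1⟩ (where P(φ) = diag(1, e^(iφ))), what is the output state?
(0.929 + 0.2568i)|0⟩ + (0.07099 - 0.2568i)|1⟩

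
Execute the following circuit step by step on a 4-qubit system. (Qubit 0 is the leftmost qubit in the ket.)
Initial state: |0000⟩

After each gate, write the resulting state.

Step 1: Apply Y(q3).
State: i|0001⟩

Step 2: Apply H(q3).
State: (1/√2)i|0000⟩ - (1/√2)i|0001⟩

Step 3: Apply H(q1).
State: (1/2)i|0000⟩ - (1/2)i|0001⟩ + (1/2)i|0100⟩ - (1/2)i|0101⟩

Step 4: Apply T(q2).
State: (1/2)i|0000⟩ - (1/2)i|0001⟩ + (1/2)i|0100⟩ - (1/2)i|0101⟩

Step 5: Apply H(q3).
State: (1/√2)i|0001⟩ + (1/√2)i|0101⟩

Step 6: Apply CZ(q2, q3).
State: (1/√2)i|0001⟩ + (1/√2)i|0101⟩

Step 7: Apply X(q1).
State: (1/√2)i|0001⟩ + (1/√2)i|0101⟩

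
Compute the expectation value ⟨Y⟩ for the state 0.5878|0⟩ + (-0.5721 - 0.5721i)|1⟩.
-0.6726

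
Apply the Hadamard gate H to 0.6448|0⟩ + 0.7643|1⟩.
0.9964|0⟩ - 0.0845|1⟩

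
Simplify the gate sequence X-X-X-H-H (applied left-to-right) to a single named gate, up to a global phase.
X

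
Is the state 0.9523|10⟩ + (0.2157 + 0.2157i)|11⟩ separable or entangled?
Separable

Writing the state as a|00⟩ + b|01⟩ + c|10⟩ + d|11⟩, it is a product state iff ad − bc = 0.
Here (a, b, c, d) = (0, 0, 0.9523, (0.2157 + 0.2157i)): ad − bc = (0)(0.2157 + 0.2157i) − (0)(0.9523) = 0, so the state is separable.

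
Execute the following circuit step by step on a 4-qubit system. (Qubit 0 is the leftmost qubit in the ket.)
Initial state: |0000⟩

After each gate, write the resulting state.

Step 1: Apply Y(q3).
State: i|0001⟩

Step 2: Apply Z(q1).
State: i|0001⟩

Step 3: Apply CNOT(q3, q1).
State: i|0101⟩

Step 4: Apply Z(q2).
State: i|0101⟩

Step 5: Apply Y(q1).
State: |0001⟩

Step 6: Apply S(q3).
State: i|0001⟩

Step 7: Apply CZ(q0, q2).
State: i|0001⟩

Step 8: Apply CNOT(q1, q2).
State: i|0001⟩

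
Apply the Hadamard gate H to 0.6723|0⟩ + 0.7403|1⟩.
0.9989|0⟩ - 0.04808|1⟩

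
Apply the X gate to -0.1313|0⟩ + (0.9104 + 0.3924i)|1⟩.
(0.9104 + 0.3924i)|0⟩ - 0.1313|1⟩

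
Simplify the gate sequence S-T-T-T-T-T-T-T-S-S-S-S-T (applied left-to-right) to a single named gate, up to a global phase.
S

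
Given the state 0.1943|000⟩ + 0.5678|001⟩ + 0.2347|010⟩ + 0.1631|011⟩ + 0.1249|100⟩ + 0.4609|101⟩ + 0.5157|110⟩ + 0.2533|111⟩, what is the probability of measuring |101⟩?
0.2124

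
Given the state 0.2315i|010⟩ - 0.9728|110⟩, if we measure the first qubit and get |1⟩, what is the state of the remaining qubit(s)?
-|10⟩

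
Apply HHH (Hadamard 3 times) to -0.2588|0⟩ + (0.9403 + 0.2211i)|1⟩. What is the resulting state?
(0.4819 + 0.1563i)|0⟩ + (-0.8479 - 0.1563i)|1⟩

H² = I, so H^3 = H: a single Hadamard. With (a, b) = (-0.2588, (0.9403 + 0.2211i)), H gives ((a + b)/√2, (a − b)/√2) = ((0.4819 + 0.1563i), (-0.8479 - 0.1563i)).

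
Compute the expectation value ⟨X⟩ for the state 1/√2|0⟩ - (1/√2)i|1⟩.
0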